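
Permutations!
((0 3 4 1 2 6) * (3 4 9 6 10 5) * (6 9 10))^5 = (3 5 10)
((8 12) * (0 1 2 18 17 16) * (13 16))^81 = (0 17 1 13 2 16 18)(8 12)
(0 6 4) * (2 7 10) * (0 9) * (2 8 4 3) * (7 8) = (0 6 3 2 8 4 9)(7 10) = [6, 1, 8, 2, 9, 5, 3, 10, 4, 0, 7]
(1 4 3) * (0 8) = (0 8)(1 4 3) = [8, 4, 2, 1, 3, 5, 6, 7, 0]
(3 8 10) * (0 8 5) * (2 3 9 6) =(0 8 10 9 6 2 3 5) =[8, 1, 3, 5, 4, 0, 2, 7, 10, 6, 9]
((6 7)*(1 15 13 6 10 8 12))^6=((1 15 13 6 7 10 8 12))^6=(1 8 7 13)(6 15 12 10)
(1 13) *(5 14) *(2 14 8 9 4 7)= (1 13)(2 14 5 8 9 4 7)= [0, 13, 14, 3, 7, 8, 6, 2, 9, 4, 10, 11, 12, 1, 5]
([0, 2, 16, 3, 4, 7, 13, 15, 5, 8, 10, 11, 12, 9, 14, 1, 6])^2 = (1 16 13 8 7)(2 6 9 5 15)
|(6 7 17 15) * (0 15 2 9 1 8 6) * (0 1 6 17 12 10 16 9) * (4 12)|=42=|(0 15 1 8 17 2)(4 12 10 16 9 6 7)|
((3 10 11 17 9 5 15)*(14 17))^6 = ((3 10 11 14 17 9 5 15))^6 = (3 5 17 11)(9 14 10 15)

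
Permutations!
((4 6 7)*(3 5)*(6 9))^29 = ((3 5)(4 9 6 7))^29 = (3 5)(4 9 6 7)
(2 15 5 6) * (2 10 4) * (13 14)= [0, 1, 15, 3, 2, 6, 10, 7, 8, 9, 4, 11, 12, 14, 13, 5]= (2 15 5 6 10 4)(13 14)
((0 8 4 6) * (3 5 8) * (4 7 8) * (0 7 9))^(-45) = (0 4 8 3 6 9 5 7)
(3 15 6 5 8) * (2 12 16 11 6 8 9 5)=(2 12 16 11 6)(3 15 8)(5 9)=[0, 1, 12, 15, 4, 9, 2, 7, 3, 5, 10, 6, 16, 13, 14, 8, 11]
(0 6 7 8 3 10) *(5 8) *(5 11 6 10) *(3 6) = (0 10)(3 5 8 6 7 11) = [10, 1, 2, 5, 4, 8, 7, 11, 6, 9, 0, 3]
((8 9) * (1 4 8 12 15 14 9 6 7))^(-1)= (1 7 6 8 4)(9 14 15 12)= ((1 4 8 6 7)(9 12 15 14))^(-1)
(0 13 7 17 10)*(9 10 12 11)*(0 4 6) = [13, 1, 2, 3, 6, 5, 0, 17, 8, 10, 4, 9, 11, 7, 14, 15, 16, 12] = (0 13 7 17 12 11 9 10 4 6)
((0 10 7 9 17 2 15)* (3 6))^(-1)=((0 10 7 9 17 2 15)(3 6))^(-1)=(0 15 2 17 9 7 10)(3 6)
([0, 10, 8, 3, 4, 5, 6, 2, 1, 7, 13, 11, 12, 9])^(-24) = [0, 7, 13, 3, 4, 5, 6, 10, 9, 1, 2, 11, 12, 8]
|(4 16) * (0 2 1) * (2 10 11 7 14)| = 14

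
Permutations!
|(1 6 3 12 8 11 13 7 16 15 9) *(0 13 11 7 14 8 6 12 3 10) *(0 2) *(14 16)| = 30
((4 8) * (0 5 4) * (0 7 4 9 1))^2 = (0 9)(1 5)(4 7 8) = ((0 5 9 1)(4 8 7))^2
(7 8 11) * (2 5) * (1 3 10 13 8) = (1 3 10 13 8 11 7)(2 5) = [0, 3, 5, 10, 4, 2, 6, 1, 11, 9, 13, 7, 12, 8]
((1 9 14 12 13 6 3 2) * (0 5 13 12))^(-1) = ((0 5 13 6 3 2 1 9 14))^(-1) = (0 14 9 1 2 3 6 13 5)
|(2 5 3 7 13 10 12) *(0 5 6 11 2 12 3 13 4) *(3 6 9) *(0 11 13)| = 6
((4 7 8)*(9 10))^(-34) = ((4 7 8)(9 10))^(-34) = (10)(4 8 7)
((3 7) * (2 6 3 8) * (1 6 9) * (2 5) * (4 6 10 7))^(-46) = ((1 10 7 8 5 2 9)(3 4 6))^(-46) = (1 8 9 7 2 10 5)(3 6 4)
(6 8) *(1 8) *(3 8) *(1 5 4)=[0, 3, 2, 8, 1, 4, 5, 7, 6]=(1 3 8 6 5 4)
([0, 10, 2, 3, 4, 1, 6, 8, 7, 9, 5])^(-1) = (1 5 10)(7 8)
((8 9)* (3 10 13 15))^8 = (15)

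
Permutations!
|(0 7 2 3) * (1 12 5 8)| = 4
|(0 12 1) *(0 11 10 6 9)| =7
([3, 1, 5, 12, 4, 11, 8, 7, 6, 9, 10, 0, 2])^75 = [2, 1, 0, 5, 4, 3, 8, 7, 6, 9, 10, 12, 11]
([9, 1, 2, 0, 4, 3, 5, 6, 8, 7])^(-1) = (0 3 5 6 7 9)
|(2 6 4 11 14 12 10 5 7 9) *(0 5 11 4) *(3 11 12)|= 6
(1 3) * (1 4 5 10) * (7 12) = [0, 3, 2, 4, 5, 10, 6, 12, 8, 9, 1, 11, 7] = (1 3 4 5 10)(7 12)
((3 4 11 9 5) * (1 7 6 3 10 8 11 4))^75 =(11)(1 3 6 7)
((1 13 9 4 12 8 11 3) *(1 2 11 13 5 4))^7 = (13)(2 11 3)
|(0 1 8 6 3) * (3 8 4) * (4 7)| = 10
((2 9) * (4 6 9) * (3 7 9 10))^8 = (2 4 6 10 3 7 9)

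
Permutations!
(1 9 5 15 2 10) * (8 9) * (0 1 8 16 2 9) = [1, 16, 10, 3, 4, 15, 6, 7, 0, 5, 8, 11, 12, 13, 14, 9, 2] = (0 1 16 2 10 8)(5 15 9)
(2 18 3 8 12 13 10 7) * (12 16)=(2 18 3 8 16 12 13 10 7)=[0, 1, 18, 8, 4, 5, 6, 2, 16, 9, 7, 11, 13, 10, 14, 15, 12, 17, 3]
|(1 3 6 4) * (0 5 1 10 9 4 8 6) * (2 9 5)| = |(0 2 9 4 10 5 1 3)(6 8)| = 8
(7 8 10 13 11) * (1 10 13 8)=(1 10 8 13 11 7)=[0, 10, 2, 3, 4, 5, 6, 1, 13, 9, 8, 7, 12, 11]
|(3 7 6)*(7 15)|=|(3 15 7 6)|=4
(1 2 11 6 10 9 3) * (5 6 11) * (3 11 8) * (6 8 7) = [0, 2, 5, 1, 4, 8, 10, 6, 3, 11, 9, 7] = (1 2 5 8 3)(6 10 9 11 7)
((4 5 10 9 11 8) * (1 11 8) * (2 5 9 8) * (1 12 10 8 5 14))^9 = ((1 11 12 10 5 8 4 9 2 14))^9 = (1 14 2 9 4 8 5 10 12 11)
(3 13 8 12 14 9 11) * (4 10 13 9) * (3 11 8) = (3 9 8 12 14 4 10 13) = [0, 1, 2, 9, 10, 5, 6, 7, 12, 8, 13, 11, 14, 3, 4]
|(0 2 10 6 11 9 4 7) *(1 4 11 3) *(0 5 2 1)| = 18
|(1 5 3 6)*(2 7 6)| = |(1 5 3 2 7 6)| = 6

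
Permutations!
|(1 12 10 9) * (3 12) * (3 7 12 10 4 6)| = 8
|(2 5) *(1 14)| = |(1 14)(2 5)| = 2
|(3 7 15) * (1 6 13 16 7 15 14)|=6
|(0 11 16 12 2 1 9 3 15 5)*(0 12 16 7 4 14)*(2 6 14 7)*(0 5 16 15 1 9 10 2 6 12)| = |(0 11 6 14 5)(1 10 2 9 3)(4 7)(15 16)| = 10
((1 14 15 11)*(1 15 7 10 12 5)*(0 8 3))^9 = ((0 8 3)(1 14 7 10 12 5)(11 15))^9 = (1 10)(5 7)(11 15)(12 14)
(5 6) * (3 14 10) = (3 14 10)(5 6) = [0, 1, 2, 14, 4, 6, 5, 7, 8, 9, 3, 11, 12, 13, 10]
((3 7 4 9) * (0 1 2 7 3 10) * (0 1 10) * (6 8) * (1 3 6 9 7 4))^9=((0 10 3 6 8 9)(1 2 4 7))^9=(0 6)(1 2 4 7)(3 9)(8 10)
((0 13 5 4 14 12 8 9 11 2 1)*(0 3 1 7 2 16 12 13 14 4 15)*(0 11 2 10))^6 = (0 16 10 11 7 15 2 5 9 13 8 14 12)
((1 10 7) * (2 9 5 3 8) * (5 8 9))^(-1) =(1 7 10)(2 8 9 3 5)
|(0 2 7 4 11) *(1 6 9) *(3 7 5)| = |(0 2 5 3 7 4 11)(1 6 9)| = 21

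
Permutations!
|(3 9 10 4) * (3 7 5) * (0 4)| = 7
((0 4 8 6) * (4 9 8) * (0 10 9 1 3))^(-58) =((0 1 3)(6 10 9 8))^(-58) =(0 3 1)(6 9)(8 10)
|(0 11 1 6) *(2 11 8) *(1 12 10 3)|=|(0 8 2 11 12 10 3 1 6)|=9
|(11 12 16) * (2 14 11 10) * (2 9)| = 7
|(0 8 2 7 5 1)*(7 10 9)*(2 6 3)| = |(0 8 6 3 2 10 9 7 5 1)| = 10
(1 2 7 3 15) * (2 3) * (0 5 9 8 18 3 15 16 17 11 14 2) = (0 5 9 8 18 3 16 17 11 14 2 7)(1 15) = [5, 15, 7, 16, 4, 9, 6, 0, 18, 8, 10, 14, 12, 13, 2, 1, 17, 11, 3]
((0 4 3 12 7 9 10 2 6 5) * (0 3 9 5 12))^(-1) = ((0 4 9 10 2 6 12 7 5 3))^(-1) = (0 3 5 7 12 6 2 10 9 4)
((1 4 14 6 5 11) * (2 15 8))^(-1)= (1 11 5 6 14 4)(2 8 15)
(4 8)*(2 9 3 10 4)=(2 9 3 10 4 8)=[0, 1, 9, 10, 8, 5, 6, 7, 2, 3, 4]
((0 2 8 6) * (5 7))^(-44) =(8)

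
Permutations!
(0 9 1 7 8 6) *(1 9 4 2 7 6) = (9)(0 4 2 7 8 1 6) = [4, 6, 7, 3, 2, 5, 0, 8, 1, 9]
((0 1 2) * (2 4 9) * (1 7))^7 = (0 7 1 4 9 2) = ((0 7 1 4 9 2))^7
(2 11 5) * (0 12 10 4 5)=(0 12 10 4 5 2 11)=[12, 1, 11, 3, 5, 2, 6, 7, 8, 9, 4, 0, 10]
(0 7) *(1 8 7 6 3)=[6, 8, 2, 1, 4, 5, 3, 0, 7]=(0 6 3 1 8 7)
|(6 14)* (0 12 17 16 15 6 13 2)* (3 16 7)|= 11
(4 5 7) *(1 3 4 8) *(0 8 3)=(0 8 1)(3 4 5 7)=[8, 0, 2, 4, 5, 7, 6, 3, 1]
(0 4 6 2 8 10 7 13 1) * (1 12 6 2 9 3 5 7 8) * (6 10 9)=[4, 0, 1, 5, 2, 7, 6, 13, 9, 3, 8, 11, 10, 12]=(0 4 2 1)(3 5 7 13 12 10 8 9)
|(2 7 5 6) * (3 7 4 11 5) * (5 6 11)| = 10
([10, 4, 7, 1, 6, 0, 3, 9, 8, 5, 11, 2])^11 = [7, 3, 0, 6, 1, 2, 4, 10, 8, 11, 9, 5]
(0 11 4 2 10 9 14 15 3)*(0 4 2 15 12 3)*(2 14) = [11, 1, 10, 4, 15, 5, 6, 7, 8, 2, 9, 14, 3, 13, 12, 0] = (0 11 14 12 3 4 15)(2 10 9)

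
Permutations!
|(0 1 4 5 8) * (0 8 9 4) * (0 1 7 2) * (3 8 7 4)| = |(0 4 5 9 3 8 7 2)| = 8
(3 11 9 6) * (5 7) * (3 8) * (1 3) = (1 3 11 9 6 8)(5 7) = [0, 3, 2, 11, 4, 7, 8, 5, 1, 6, 10, 9]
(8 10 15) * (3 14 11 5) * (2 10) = [0, 1, 10, 14, 4, 3, 6, 7, 2, 9, 15, 5, 12, 13, 11, 8] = (2 10 15 8)(3 14 11 5)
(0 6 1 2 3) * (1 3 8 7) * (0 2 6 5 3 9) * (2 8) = (0 5 3 8 7 1 6 9) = [5, 6, 2, 8, 4, 3, 9, 1, 7, 0]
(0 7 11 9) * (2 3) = [7, 1, 3, 2, 4, 5, 6, 11, 8, 0, 10, 9] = (0 7 11 9)(2 3)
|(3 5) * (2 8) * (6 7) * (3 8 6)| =6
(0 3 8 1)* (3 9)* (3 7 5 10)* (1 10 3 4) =(0 9 7 5 3 8 10 4 1) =[9, 0, 2, 8, 1, 3, 6, 5, 10, 7, 4]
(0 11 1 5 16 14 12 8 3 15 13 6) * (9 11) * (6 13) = (0 9 11 1 5 16 14 12 8 3 15 6) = [9, 5, 2, 15, 4, 16, 0, 7, 3, 11, 10, 1, 8, 13, 12, 6, 14]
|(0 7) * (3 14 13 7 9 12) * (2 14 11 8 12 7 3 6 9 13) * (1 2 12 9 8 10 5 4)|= 15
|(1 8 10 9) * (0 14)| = |(0 14)(1 8 10 9)| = 4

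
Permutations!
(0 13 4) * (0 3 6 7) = (0 13 4 3 6 7) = [13, 1, 2, 6, 3, 5, 7, 0, 8, 9, 10, 11, 12, 4]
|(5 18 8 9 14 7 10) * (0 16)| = |(0 16)(5 18 8 9 14 7 10)| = 14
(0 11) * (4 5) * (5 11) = (0 5 4 11) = [5, 1, 2, 3, 11, 4, 6, 7, 8, 9, 10, 0]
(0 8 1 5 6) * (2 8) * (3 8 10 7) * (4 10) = (0 2 4 10 7 3 8 1 5 6) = [2, 5, 4, 8, 10, 6, 0, 3, 1, 9, 7]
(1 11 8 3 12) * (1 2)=[0, 11, 1, 12, 4, 5, 6, 7, 3, 9, 10, 8, 2]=(1 11 8 3 12 2)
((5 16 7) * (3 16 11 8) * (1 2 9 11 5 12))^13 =(1 8 12 11 7 9 16 2 3)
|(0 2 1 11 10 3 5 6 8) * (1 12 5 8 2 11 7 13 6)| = 35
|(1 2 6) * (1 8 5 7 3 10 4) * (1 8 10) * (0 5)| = 10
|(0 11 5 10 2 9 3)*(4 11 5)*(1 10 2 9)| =14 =|(0 5 2 1 10 9 3)(4 11)|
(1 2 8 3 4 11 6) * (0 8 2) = (0 8 3 4 11 6 1) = [8, 0, 2, 4, 11, 5, 1, 7, 3, 9, 10, 6]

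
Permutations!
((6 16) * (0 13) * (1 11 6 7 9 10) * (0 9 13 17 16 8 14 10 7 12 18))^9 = (0 18 12 16 17)(1 8)(6 10)(11 14)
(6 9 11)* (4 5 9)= (4 5 9 11 6)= [0, 1, 2, 3, 5, 9, 4, 7, 8, 11, 10, 6]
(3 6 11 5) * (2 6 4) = (2 6 11 5 3 4) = [0, 1, 6, 4, 2, 3, 11, 7, 8, 9, 10, 5]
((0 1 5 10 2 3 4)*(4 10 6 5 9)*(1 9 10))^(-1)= (0 4 9)(1 3 2 10)(5 6)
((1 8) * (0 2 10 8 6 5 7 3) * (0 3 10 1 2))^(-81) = (1 7 2 5 8 6 10)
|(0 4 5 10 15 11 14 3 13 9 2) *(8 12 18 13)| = 14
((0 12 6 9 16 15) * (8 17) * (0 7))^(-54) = (17)(0 6 16 7 12 9 15) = ((0 12 6 9 16 15 7)(8 17))^(-54)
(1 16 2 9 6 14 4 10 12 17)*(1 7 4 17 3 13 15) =[0, 16, 9, 13, 10, 5, 14, 4, 8, 6, 12, 11, 3, 15, 17, 1, 2, 7] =(1 16 2 9 6 14 17 7 4 10 12 3 13 15)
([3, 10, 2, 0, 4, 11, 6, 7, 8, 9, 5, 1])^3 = [3, 11, 2, 0, 4, 10, 6, 7, 8, 9, 1, 5]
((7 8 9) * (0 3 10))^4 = ((0 3 10)(7 8 9))^4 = (0 3 10)(7 8 9)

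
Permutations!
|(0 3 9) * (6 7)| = |(0 3 9)(6 7)| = 6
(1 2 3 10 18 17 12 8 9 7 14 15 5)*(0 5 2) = (0 5 1)(2 3 10 18 17 12 8 9 7 14 15) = [5, 0, 3, 10, 4, 1, 6, 14, 9, 7, 18, 11, 8, 13, 15, 2, 16, 12, 17]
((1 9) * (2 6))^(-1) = (1 9)(2 6)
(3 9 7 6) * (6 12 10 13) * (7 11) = (3 9 11 7 12 10 13 6) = [0, 1, 2, 9, 4, 5, 3, 12, 8, 11, 13, 7, 10, 6]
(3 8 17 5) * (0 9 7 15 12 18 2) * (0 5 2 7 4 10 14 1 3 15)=(0 9 4 10 14 1 3 8 17 2 5 15 12 18 7)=[9, 3, 5, 8, 10, 15, 6, 0, 17, 4, 14, 11, 18, 13, 1, 12, 16, 2, 7]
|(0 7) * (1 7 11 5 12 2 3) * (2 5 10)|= 14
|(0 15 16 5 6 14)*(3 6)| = 7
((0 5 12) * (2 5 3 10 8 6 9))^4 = (0 6 12 8 5 10 2 3 9)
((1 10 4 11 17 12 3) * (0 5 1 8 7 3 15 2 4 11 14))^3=((0 5 1 10 11 17 12 15 2 4 14)(3 8 7))^3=(0 10 12 4 5 11 15 14 1 17 2)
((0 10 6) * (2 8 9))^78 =(10)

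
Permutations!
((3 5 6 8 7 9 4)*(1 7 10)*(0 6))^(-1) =((0 6 8 10 1 7 9 4 3 5))^(-1) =(0 5 3 4 9 7 1 10 8 6)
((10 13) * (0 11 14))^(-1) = (0 14 11)(10 13)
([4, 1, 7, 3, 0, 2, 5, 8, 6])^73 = (0 4)(2 6 7 5 8)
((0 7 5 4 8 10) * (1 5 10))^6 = (10)(1 4)(5 8)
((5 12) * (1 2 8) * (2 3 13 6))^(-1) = (1 8 2 6 13 3)(5 12)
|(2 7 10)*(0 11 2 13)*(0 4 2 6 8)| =20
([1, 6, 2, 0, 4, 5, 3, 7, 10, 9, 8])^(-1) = (0 3 6 1)(8 10)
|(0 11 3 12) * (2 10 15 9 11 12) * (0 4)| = 6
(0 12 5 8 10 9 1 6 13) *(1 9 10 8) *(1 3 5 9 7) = (0 12 9 7 1 6 13)(3 5) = [12, 6, 2, 5, 4, 3, 13, 1, 8, 7, 10, 11, 9, 0]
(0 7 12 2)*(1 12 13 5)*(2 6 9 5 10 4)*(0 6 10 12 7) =[0, 7, 6, 3, 2, 1, 9, 13, 8, 5, 4, 11, 10, 12] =(1 7 13 12 10 4 2 6 9 5)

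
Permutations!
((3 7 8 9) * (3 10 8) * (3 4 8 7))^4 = ((4 8 9 10 7))^4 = (4 7 10 9 8)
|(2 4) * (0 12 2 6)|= 5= |(0 12 2 4 6)|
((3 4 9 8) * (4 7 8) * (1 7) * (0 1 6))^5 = (0 6 3 8 7 1)(4 9)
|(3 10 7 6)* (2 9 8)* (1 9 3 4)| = |(1 9 8 2 3 10 7 6 4)| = 9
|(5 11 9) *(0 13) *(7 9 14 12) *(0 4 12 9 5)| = 9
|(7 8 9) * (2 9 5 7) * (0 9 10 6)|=15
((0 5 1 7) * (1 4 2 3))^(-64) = (0 7 1 3 2 4 5)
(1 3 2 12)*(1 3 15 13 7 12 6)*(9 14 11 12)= (1 15 13 7 9 14 11 12 3 2 6)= [0, 15, 6, 2, 4, 5, 1, 9, 8, 14, 10, 12, 3, 7, 11, 13]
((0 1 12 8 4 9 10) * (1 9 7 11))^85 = (0 9 10)(1 12 8 4 7 11)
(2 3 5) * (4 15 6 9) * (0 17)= [17, 1, 3, 5, 15, 2, 9, 7, 8, 4, 10, 11, 12, 13, 14, 6, 16, 0]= (0 17)(2 3 5)(4 15 6 9)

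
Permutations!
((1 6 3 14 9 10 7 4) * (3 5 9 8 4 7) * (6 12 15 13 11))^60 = (1 10 13 8 5 12 3 11 4 9 15 14 6) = ((1 12 15 13 11 6 5 9 10 3 14 8 4))^60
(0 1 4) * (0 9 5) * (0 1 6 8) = [6, 4, 2, 3, 9, 1, 8, 7, 0, 5] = (0 6 8)(1 4 9 5)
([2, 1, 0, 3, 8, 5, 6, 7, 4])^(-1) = [2, 1, 0, 3, 8, 5, 6, 7, 4]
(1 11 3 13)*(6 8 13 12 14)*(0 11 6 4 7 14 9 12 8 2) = [11, 6, 0, 8, 7, 5, 2, 14, 13, 12, 10, 3, 9, 1, 4] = (0 11 3 8 13 1 6 2)(4 7 14)(9 12)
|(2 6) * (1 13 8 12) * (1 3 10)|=6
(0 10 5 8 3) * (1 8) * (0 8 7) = (0 10 5 1 7)(3 8) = [10, 7, 2, 8, 4, 1, 6, 0, 3, 9, 5]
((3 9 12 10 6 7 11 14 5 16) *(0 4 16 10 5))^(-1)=(0 14 11 7 6 10 5 12 9 3 16 4)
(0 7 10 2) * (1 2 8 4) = (0 7 10 8 4 1 2) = [7, 2, 0, 3, 1, 5, 6, 10, 4, 9, 8]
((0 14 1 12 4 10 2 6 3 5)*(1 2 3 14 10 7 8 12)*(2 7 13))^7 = ((0 10 3 5)(2 6 14 7 8 12 4 13))^7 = (0 5 3 10)(2 13 4 12 8 7 14 6)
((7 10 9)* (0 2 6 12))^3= (0 12 6 2)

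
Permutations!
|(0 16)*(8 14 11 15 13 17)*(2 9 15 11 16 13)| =|(0 13 17 8 14 16)(2 9 15)| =6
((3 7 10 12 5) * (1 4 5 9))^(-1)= (1 9 12 10 7 3 5 4)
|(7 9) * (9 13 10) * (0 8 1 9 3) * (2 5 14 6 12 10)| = 13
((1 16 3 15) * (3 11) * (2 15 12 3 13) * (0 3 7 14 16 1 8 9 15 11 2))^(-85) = ((0 3 12 7 14 16 2 11 13)(8 9 15))^(-85) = (0 16 3 2 12 11 7 13 14)(8 15 9)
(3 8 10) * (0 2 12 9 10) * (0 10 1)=(0 2 12 9 1)(3 8 10)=[2, 0, 12, 8, 4, 5, 6, 7, 10, 1, 3, 11, 9]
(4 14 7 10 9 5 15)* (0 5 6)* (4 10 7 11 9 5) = [4, 1, 2, 3, 14, 15, 0, 7, 8, 6, 5, 9, 12, 13, 11, 10] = (0 4 14 11 9 6)(5 15 10)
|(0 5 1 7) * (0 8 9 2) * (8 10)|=|(0 5 1 7 10 8 9 2)|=8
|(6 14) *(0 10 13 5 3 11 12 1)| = |(0 10 13 5 3 11 12 1)(6 14)| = 8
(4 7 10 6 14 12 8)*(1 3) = (1 3)(4 7 10 6 14 12 8) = [0, 3, 2, 1, 7, 5, 14, 10, 4, 9, 6, 11, 8, 13, 12]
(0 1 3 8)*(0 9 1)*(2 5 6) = (1 3 8 9)(2 5 6) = [0, 3, 5, 8, 4, 6, 2, 7, 9, 1]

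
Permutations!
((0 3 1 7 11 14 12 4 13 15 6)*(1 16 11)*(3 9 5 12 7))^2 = (0 5 4 15)(1 16 14)(3 11 7)(6 9 12 13)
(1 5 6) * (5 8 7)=[0, 8, 2, 3, 4, 6, 1, 5, 7]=(1 8 7 5 6)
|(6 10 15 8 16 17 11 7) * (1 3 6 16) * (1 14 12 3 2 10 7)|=13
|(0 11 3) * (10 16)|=6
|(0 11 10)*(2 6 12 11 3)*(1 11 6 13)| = 14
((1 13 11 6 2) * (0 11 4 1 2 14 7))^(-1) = (0 7 14 6 11)(1 4 13)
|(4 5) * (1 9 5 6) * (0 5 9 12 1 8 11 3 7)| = |(0 5 4 6 8 11 3 7)(1 12)| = 8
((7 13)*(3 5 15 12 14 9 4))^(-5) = (3 15 14 4 5 12 9)(7 13)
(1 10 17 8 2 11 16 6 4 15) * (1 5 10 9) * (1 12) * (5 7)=(1 9 12)(2 11 16 6 4 15 7 5 10 17 8)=[0, 9, 11, 3, 15, 10, 4, 5, 2, 12, 17, 16, 1, 13, 14, 7, 6, 8]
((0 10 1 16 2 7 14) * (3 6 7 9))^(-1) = ((0 10 1 16 2 9 3 6 7 14))^(-1) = (0 14 7 6 3 9 2 16 1 10)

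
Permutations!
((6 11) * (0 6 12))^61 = ((0 6 11 12))^61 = (0 6 11 12)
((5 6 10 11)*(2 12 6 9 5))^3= (2 10 12 11 6)(5 9)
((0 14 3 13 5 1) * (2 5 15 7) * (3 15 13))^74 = (0 2 14 5 15 1 7)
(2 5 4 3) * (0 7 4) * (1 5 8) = [7, 5, 8, 2, 3, 0, 6, 4, 1] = (0 7 4 3 2 8 1 5)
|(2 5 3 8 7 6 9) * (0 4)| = |(0 4)(2 5 3 8 7 6 9)| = 14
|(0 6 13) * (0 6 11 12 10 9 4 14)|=14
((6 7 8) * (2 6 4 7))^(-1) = ((2 6)(4 7 8))^(-1) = (2 6)(4 8 7)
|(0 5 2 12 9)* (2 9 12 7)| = 6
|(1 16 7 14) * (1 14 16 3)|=2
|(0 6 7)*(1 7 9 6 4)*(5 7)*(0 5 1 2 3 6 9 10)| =6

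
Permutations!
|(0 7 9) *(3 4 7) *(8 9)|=6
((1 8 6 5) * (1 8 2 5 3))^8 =((1 2 5 8 6 3))^8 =(1 5 6)(2 8 3)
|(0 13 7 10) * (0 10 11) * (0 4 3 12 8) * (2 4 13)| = 6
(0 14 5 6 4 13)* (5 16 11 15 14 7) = (0 7 5 6 4 13)(11 15 14 16) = [7, 1, 2, 3, 13, 6, 4, 5, 8, 9, 10, 15, 12, 0, 16, 14, 11]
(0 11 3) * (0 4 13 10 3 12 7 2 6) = [11, 1, 6, 4, 13, 5, 0, 2, 8, 9, 3, 12, 7, 10] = (0 11 12 7 2 6)(3 4 13 10)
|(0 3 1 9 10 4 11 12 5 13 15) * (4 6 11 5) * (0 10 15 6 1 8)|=12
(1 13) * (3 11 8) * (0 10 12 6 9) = [10, 13, 2, 11, 4, 5, 9, 7, 3, 0, 12, 8, 6, 1] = (0 10 12 6 9)(1 13)(3 11 8)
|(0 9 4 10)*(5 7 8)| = 12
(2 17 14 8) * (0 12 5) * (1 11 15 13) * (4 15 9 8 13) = (0 12 5)(1 11 9 8 2 17 14 13)(4 15) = [12, 11, 17, 3, 15, 0, 6, 7, 2, 8, 10, 9, 5, 1, 13, 4, 16, 14]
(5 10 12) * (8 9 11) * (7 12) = (5 10 7 12)(8 9 11) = [0, 1, 2, 3, 4, 10, 6, 12, 9, 11, 7, 8, 5]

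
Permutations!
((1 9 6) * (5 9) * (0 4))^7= ((0 4)(1 5 9 6))^7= (0 4)(1 6 9 5)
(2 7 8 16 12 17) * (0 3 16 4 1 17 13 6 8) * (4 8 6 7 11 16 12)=(0 3 12 13 7)(1 17 2 11 16 4)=[3, 17, 11, 12, 1, 5, 6, 0, 8, 9, 10, 16, 13, 7, 14, 15, 4, 2]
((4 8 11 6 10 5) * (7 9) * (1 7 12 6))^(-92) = ((1 7 9 12 6 10 5 4 8 11))^(-92) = (1 8 5 6 9)(4 10 12 7 11)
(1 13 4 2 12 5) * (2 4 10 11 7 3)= (1 13 10 11 7 3 2 12 5)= [0, 13, 12, 2, 4, 1, 6, 3, 8, 9, 11, 7, 5, 10]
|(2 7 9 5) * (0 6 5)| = |(0 6 5 2 7 9)| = 6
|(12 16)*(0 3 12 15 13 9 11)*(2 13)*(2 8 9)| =|(0 3 12 16 15 8 9 11)(2 13)| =8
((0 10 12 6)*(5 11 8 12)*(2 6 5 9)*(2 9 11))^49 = ((0 10 11 8 12 5 2 6))^49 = (0 10 11 8 12 5 2 6)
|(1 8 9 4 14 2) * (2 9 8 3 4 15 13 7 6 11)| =11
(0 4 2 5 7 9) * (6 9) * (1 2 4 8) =[8, 2, 5, 3, 4, 7, 9, 6, 1, 0] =(0 8 1 2 5 7 6 9)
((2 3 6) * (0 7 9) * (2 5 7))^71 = (0 2 3 6 5 7 9)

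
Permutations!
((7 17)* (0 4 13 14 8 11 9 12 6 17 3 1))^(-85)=(0 9 1 11 3 8 7 14 17 13 6 4 12)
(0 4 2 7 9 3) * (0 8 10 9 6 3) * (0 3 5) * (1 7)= (0 4 2 1 7 6 5)(3 8 10 9)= [4, 7, 1, 8, 2, 0, 5, 6, 10, 3, 9]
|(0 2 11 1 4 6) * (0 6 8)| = 6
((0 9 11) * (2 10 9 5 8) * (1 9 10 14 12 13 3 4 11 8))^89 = ((0 5 1 9 8 2 14 12 13 3 4 11))^89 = (0 2 4 9 13 5 14 11 8 3 1 12)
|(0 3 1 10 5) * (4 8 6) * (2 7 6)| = 5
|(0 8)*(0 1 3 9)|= 5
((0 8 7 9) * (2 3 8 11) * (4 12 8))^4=(0 4 9 3 7 2 8 11 12)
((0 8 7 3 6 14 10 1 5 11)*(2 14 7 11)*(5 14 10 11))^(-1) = (0 11 14 1 10 2 5 8)(3 7 6)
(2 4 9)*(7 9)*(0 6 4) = [6, 1, 0, 3, 7, 5, 4, 9, 8, 2] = (0 6 4 7 9 2)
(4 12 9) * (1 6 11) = (1 6 11)(4 12 9) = [0, 6, 2, 3, 12, 5, 11, 7, 8, 4, 10, 1, 9]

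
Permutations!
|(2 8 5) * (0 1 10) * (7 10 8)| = |(0 1 8 5 2 7 10)| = 7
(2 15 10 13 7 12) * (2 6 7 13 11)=(2 15 10 11)(6 7 12)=[0, 1, 15, 3, 4, 5, 7, 12, 8, 9, 11, 2, 6, 13, 14, 10]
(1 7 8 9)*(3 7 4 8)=[0, 4, 2, 7, 8, 5, 6, 3, 9, 1]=(1 4 8 9)(3 7)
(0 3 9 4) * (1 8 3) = [1, 8, 2, 9, 0, 5, 6, 7, 3, 4] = (0 1 8 3 9 4)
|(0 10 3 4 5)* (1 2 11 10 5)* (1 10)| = 6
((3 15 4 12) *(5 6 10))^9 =(3 15 4 12)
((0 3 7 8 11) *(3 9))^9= (0 7)(3 11)(8 9)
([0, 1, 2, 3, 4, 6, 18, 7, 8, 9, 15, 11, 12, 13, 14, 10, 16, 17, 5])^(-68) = (5 6 18)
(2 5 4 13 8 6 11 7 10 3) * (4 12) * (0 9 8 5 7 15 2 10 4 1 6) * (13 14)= (0 9 8)(1 6 11 15 2 7 4 14 13 5 12)(3 10)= [9, 6, 7, 10, 14, 12, 11, 4, 0, 8, 3, 15, 1, 5, 13, 2]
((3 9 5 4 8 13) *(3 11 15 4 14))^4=((3 9 5 14)(4 8 13 11 15))^4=(4 15 11 13 8)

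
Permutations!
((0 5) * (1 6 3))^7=((0 5)(1 6 3))^7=(0 5)(1 6 3)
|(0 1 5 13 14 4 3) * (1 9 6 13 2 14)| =10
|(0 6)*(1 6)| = |(0 1 6)| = 3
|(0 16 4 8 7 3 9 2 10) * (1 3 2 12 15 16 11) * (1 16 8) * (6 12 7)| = 20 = |(0 11 16 4 1 3 9 7 2 10)(6 12 15 8)|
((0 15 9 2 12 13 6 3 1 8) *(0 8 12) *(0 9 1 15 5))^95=(0 5)(1 15 3 6 13 12)(2 9)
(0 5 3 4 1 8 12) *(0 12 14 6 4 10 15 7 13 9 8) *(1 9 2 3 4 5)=(0 1)(2 3 10 15 7 13)(4 9 8 14 6 5)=[1, 0, 3, 10, 9, 4, 5, 13, 14, 8, 15, 11, 12, 2, 6, 7]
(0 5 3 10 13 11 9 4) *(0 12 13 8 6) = (0 5 3 10 8 6)(4 12 13 11 9) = [5, 1, 2, 10, 12, 3, 0, 7, 6, 4, 8, 9, 13, 11]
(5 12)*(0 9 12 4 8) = (0 9 12 5 4 8) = [9, 1, 2, 3, 8, 4, 6, 7, 0, 12, 10, 11, 5]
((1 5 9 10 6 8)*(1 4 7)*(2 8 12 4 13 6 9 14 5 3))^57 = (1 8 12)(2 6 7)(3 13 4)(5 14)(9 10)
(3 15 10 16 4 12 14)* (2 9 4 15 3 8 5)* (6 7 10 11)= [0, 1, 9, 3, 12, 2, 7, 10, 5, 4, 16, 6, 14, 13, 8, 11, 15]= (2 9 4 12 14 8 5)(6 7 10 16 15 11)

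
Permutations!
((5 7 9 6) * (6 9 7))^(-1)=(9)(5 6)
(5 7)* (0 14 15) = (0 14 15)(5 7) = [14, 1, 2, 3, 4, 7, 6, 5, 8, 9, 10, 11, 12, 13, 15, 0]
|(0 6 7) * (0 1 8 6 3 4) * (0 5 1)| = |(0 3 4 5 1 8 6 7)| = 8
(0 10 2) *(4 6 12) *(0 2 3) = (0 10 3)(4 6 12) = [10, 1, 2, 0, 6, 5, 12, 7, 8, 9, 3, 11, 4]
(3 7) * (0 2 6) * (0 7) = (0 2 6 7 3) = [2, 1, 6, 0, 4, 5, 7, 3]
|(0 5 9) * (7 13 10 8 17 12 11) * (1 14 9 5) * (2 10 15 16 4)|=|(0 1 14 9)(2 10 8 17 12 11 7 13 15 16 4)|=44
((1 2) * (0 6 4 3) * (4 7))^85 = (7)(1 2)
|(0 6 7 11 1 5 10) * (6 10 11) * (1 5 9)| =|(0 10)(1 9)(5 11)(6 7)| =2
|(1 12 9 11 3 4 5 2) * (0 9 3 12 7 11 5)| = 10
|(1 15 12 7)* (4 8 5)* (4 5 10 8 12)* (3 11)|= |(1 15 4 12 7)(3 11)(8 10)|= 10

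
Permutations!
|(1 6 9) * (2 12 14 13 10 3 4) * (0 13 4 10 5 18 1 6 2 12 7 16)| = 24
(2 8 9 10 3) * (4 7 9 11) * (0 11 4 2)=[11, 1, 8, 0, 7, 5, 6, 9, 4, 10, 3, 2]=(0 11 2 8 4 7 9 10 3)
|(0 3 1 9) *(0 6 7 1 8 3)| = 4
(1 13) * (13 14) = [0, 14, 2, 3, 4, 5, 6, 7, 8, 9, 10, 11, 12, 1, 13] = (1 14 13)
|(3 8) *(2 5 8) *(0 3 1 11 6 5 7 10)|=5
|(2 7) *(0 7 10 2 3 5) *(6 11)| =|(0 7 3 5)(2 10)(6 11)| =4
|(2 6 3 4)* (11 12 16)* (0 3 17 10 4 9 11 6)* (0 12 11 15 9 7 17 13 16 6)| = |(0 3 7 17 10 4 2 12 6 13 16)(9 15)| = 22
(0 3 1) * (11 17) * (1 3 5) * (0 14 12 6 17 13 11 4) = (0 5 1 14 12 6 17 4)(11 13) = [5, 14, 2, 3, 0, 1, 17, 7, 8, 9, 10, 13, 6, 11, 12, 15, 16, 4]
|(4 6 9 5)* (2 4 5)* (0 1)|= 4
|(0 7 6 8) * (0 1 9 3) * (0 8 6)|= 4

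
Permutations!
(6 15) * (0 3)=(0 3)(6 15)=[3, 1, 2, 0, 4, 5, 15, 7, 8, 9, 10, 11, 12, 13, 14, 6]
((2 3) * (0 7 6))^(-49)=(0 6 7)(2 3)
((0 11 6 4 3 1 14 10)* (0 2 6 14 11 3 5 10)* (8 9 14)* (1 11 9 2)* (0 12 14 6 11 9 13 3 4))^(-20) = ((0 4 5 10 1 13 3 9 6)(2 11 8)(12 14))^(-20) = (14)(0 9 13 10 4 6 3 1 5)(2 11 8)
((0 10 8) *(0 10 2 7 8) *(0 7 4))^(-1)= (0 4 2)(7 10 8)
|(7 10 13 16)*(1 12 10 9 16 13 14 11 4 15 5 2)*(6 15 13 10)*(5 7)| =|(1 12 6 15 7 9 16 5 2)(4 13 10 14 11)| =45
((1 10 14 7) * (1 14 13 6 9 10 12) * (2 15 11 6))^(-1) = (1 12)(2 13 10 9 6 11 15)(7 14)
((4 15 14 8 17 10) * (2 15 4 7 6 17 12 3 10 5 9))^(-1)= (2 9 5 17 6 7 10 3 12 8 14 15)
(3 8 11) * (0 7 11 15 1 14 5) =[7, 14, 2, 8, 4, 0, 6, 11, 15, 9, 10, 3, 12, 13, 5, 1] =(0 7 11 3 8 15 1 14 5)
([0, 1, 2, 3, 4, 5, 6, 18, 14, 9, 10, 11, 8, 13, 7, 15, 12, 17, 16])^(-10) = [0, 1, 2, 3, 4, 5, 6, 16, 7, 9, 10, 11, 14, 13, 18, 15, 8, 17, 12]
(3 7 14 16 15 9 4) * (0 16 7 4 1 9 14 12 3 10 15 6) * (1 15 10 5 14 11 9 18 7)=[16, 18, 2, 4, 5, 14, 0, 12, 8, 15, 10, 9, 3, 13, 1, 11, 6, 17, 7]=(0 16 6)(1 18 7 12 3 4 5 14)(9 15 11)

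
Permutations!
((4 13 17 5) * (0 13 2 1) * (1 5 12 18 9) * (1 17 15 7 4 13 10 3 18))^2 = ((0 10 3 18 9 17 12 1)(2 5 13 15 7 4))^2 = (0 3 9 12)(1 10 18 17)(2 13 7)(4 5 15)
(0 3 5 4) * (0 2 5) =(0 3)(2 5 4) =[3, 1, 5, 0, 2, 4]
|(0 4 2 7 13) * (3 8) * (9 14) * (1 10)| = 10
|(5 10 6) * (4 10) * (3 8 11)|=12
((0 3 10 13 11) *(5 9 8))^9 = ((0 3 10 13 11)(5 9 8))^9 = (0 11 13 10 3)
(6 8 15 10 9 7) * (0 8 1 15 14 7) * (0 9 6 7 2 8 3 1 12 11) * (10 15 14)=(15)(0 3 1 14 2 8 10 6 12 11)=[3, 14, 8, 1, 4, 5, 12, 7, 10, 9, 6, 0, 11, 13, 2, 15]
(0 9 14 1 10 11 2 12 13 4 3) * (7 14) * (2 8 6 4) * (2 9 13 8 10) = (0 13 9 7 14 1 2 12 8 6 4 3)(10 11) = [13, 2, 12, 0, 3, 5, 4, 14, 6, 7, 11, 10, 8, 9, 1]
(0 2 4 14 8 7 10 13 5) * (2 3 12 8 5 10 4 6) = [3, 1, 6, 12, 14, 0, 2, 4, 7, 9, 13, 11, 8, 10, 5] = (0 3 12 8 7 4 14 5)(2 6)(10 13)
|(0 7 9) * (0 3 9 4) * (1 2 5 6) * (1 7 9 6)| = |(0 9 3 6 7 4)(1 2 5)| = 6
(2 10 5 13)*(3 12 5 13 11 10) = [0, 1, 3, 12, 4, 11, 6, 7, 8, 9, 13, 10, 5, 2] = (2 3 12 5 11 10 13)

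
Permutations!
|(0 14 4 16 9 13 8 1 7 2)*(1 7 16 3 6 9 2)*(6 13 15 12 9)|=30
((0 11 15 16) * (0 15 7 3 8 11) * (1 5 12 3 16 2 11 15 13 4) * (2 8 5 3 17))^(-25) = ((1 3 5 12 17 2 11 7 16 13 4)(8 15))^(-25) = (1 16 2 5 4 7 17 3 13 11 12)(8 15)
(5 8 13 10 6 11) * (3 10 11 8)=(3 10 6 8 13 11 5)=[0, 1, 2, 10, 4, 3, 8, 7, 13, 9, 6, 5, 12, 11]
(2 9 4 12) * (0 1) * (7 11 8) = (0 1)(2 9 4 12)(7 11 8) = [1, 0, 9, 3, 12, 5, 6, 11, 7, 4, 10, 8, 2]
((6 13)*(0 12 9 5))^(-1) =(0 5 9 12)(6 13)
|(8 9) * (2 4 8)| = 4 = |(2 4 8 9)|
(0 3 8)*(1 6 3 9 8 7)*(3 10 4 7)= (0 9 8)(1 6 10 4 7)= [9, 6, 2, 3, 7, 5, 10, 1, 0, 8, 4]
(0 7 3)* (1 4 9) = (0 7 3)(1 4 9) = [7, 4, 2, 0, 9, 5, 6, 3, 8, 1]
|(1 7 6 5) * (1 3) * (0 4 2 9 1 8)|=|(0 4 2 9 1 7 6 5 3 8)|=10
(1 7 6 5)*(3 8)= (1 7 6 5)(3 8)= [0, 7, 2, 8, 4, 1, 5, 6, 3]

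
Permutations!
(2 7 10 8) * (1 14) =(1 14)(2 7 10 8) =[0, 14, 7, 3, 4, 5, 6, 10, 2, 9, 8, 11, 12, 13, 1]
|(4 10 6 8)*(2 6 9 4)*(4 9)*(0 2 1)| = |(0 2 6 8 1)(4 10)| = 10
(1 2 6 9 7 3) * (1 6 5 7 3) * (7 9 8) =(1 2 5 9 3 6 8 7) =[0, 2, 5, 6, 4, 9, 8, 1, 7, 3]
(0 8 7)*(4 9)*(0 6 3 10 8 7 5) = [7, 1, 2, 10, 9, 0, 3, 6, 5, 4, 8] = (0 7 6 3 10 8 5)(4 9)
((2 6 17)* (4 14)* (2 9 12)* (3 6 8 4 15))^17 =((2 8 4 14 15 3 6 17 9 12))^17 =(2 17 15 8 9 3 4 12 6 14)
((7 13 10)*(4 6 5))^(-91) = (4 5 6)(7 10 13) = ((4 6 5)(7 13 10))^(-91)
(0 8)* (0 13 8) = [0, 1, 2, 3, 4, 5, 6, 7, 13, 9, 10, 11, 12, 8] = (8 13)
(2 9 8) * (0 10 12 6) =(0 10 12 6)(2 9 8) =[10, 1, 9, 3, 4, 5, 0, 7, 2, 8, 12, 11, 6]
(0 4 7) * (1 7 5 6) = (0 4 5 6 1 7) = [4, 7, 2, 3, 5, 6, 1, 0]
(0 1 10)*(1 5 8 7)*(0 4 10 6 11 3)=(0 5 8 7 1 6 11 3)(4 10)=[5, 6, 2, 0, 10, 8, 11, 1, 7, 9, 4, 3]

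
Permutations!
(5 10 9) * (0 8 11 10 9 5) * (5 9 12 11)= (0 8 5 12 11 10 9)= [8, 1, 2, 3, 4, 12, 6, 7, 5, 0, 9, 10, 11]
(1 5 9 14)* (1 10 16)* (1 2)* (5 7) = (1 7 5 9 14 10 16 2) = [0, 7, 1, 3, 4, 9, 6, 5, 8, 14, 16, 11, 12, 13, 10, 15, 2]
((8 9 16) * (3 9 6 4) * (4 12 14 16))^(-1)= ((3 9 4)(6 12 14 16 8))^(-1)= (3 4 9)(6 8 16 14 12)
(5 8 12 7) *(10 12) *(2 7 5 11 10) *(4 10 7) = [0, 1, 4, 3, 10, 8, 6, 11, 2, 9, 12, 7, 5] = (2 4 10 12 5 8)(7 11)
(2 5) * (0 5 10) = (0 5 2 10) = [5, 1, 10, 3, 4, 2, 6, 7, 8, 9, 0]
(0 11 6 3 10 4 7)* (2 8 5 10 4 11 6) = (0 6 3 4 7)(2 8 5 10 11) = [6, 1, 8, 4, 7, 10, 3, 0, 5, 9, 11, 2]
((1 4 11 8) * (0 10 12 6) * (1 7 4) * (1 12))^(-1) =((0 10 1 12 6)(4 11 8 7))^(-1) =(0 6 12 1 10)(4 7 8 11)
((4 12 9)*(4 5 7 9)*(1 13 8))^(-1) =((1 13 8)(4 12)(5 7 9))^(-1) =(1 8 13)(4 12)(5 9 7)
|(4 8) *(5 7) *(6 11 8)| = 4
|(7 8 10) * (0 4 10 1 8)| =|(0 4 10 7)(1 8)| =4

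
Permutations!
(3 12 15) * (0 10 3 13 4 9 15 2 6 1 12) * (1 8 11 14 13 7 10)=(0 1 12 2 6 8 11 14 13 4 9 15 7 10 3)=[1, 12, 6, 0, 9, 5, 8, 10, 11, 15, 3, 14, 2, 4, 13, 7]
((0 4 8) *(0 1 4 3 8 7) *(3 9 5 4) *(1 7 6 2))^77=(0 3 6 9 8 2 5 7 1 4)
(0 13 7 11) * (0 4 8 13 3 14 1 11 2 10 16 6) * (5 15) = (0 3 14 1 11 4 8 13 7 2 10 16 6)(5 15) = [3, 11, 10, 14, 8, 15, 0, 2, 13, 9, 16, 4, 12, 7, 1, 5, 6]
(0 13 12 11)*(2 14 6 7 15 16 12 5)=(0 13 5 2 14 6 7 15 16 12 11)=[13, 1, 14, 3, 4, 2, 7, 15, 8, 9, 10, 0, 11, 5, 6, 16, 12]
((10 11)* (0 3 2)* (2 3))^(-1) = ((0 2)(10 11))^(-1) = (0 2)(10 11)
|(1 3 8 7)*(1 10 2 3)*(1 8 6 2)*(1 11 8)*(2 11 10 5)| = 7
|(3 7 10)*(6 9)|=6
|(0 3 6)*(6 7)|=|(0 3 7 6)|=4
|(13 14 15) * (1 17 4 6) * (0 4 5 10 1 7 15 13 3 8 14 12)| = |(0 4 6 7 15 3 8 14 13 12)(1 17 5 10)| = 20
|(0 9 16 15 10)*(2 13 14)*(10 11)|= 6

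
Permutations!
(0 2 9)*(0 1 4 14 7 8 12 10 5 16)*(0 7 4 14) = [2, 14, 9, 3, 0, 16, 6, 8, 12, 1, 5, 11, 10, 13, 4, 15, 7] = (0 2 9 1 14 4)(5 16 7 8 12 10)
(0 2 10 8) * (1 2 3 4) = [3, 2, 10, 4, 1, 5, 6, 7, 0, 9, 8] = (0 3 4 1 2 10 8)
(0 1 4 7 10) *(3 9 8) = (0 1 4 7 10)(3 9 8) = [1, 4, 2, 9, 7, 5, 6, 10, 3, 8, 0]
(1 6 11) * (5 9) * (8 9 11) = (1 6 8 9 5 11) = [0, 6, 2, 3, 4, 11, 8, 7, 9, 5, 10, 1]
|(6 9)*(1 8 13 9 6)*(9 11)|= 5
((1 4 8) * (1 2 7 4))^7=(2 8 4 7)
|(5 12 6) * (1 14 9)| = |(1 14 9)(5 12 6)| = 3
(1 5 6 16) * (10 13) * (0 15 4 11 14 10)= (0 15 4 11 14 10 13)(1 5 6 16)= [15, 5, 2, 3, 11, 6, 16, 7, 8, 9, 13, 14, 12, 0, 10, 4, 1]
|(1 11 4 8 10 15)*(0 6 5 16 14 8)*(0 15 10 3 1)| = 11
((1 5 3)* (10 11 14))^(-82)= (1 3 5)(10 14 11)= ((1 5 3)(10 11 14))^(-82)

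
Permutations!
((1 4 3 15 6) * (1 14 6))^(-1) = ((1 4 3 15)(6 14))^(-1) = (1 15 3 4)(6 14)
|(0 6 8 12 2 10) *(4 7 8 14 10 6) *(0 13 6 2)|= 20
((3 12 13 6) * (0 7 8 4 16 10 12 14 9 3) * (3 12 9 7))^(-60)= (16)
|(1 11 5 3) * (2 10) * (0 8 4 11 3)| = |(0 8 4 11 5)(1 3)(2 10)| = 10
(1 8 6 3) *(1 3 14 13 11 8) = (6 14 13 11 8) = [0, 1, 2, 3, 4, 5, 14, 7, 6, 9, 10, 8, 12, 11, 13]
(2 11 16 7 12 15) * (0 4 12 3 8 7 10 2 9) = [4, 1, 11, 8, 12, 5, 6, 3, 7, 0, 2, 16, 15, 13, 14, 9, 10] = (0 4 12 15 9)(2 11 16 10)(3 8 7)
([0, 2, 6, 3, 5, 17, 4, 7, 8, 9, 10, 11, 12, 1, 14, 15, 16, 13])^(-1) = (1 13 17 5 4 6 2)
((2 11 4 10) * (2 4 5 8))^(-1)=(2 8 5 11)(4 10)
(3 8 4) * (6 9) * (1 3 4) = (1 3 8)(6 9) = [0, 3, 2, 8, 4, 5, 9, 7, 1, 6]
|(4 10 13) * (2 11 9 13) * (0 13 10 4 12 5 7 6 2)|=10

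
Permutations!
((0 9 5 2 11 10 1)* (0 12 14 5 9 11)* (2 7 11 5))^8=((0 5 7 11 10 1 12 14 2))^8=(0 2 14 12 1 10 11 7 5)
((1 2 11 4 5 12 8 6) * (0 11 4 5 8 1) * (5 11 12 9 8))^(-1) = ((0 12 1 2 4 5 9 8 6))^(-1) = (0 6 8 9 5 4 2 1 12)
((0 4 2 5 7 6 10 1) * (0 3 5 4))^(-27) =((1 3 5 7 6 10)(2 4))^(-27) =(1 7)(2 4)(3 6)(5 10)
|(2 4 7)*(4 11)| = 4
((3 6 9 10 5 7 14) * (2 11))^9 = (2 11)(3 9 5 14 6 10 7) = ((2 11)(3 6 9 10 5 7 14))^9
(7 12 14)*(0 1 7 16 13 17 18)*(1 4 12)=(0 4 12 14 16 13 17 18)(1 7)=[4, 7, 2, 3, 12, 5, 6, 1, 8, 9, 10, 11, 14, 17, 16, 15, 13, 18, 0]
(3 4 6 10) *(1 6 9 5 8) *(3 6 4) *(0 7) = [7, 4, 2, 3, 9, 8, 10, 0, 1, 5, 6] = (0 7)(1 4 9 5 8)(6 10)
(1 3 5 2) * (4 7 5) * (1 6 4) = (1 3)(2 6 4 7 5) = [0, 3, 6, 1, 7, 2, 4, 5]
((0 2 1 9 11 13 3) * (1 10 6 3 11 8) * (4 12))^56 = ((0 2 10 6 3)(1 9 8)(4 12)(11 13))^56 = (13)(0 2 10 6 3)(1 8 9)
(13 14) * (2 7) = (2 7)(13 14) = [0, 1, 7, 3, 4, 5, 6, 2, 8, 9, 10, 11, 12, 14, 13]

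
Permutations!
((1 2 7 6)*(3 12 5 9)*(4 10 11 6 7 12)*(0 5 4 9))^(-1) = (0 5)(1 6 11 10 4 12 2)(3 9)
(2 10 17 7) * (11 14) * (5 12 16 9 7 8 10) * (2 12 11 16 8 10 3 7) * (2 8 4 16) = (2 5 11 14)(3 7 12 4 16 9 8)(10 17) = [0, 1, 5, 7, 16, 11, 6, 12, 3, 8, 17, 14, 4, 13, 2, 15, 9, 10]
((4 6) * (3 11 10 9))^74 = (3 10)(9 11)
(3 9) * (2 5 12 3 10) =(2 5 12 3 9 10) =[0, 1, 5, 9, 4, 12, 6, 7, 8, 10, 2, 11, 3]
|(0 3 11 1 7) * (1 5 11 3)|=6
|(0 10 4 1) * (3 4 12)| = 6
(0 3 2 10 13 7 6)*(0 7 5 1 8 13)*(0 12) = [3, 8, 10, 2, 4, 1, 7, 6, 13, 9, 12, 11, 0, 5] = (0 3 2 10 12)(1 8 13 5)(6 7)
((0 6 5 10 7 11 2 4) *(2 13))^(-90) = ((0 6 5 10 7 11 13 2 4))^(-90) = (13)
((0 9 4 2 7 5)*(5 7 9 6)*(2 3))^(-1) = ((0 6 5)(2 9 4 3))^(-1) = (0 5 6)(2 3 4 9)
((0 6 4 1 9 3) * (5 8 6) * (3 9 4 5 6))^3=((9)(0 6 5 8 3)(1 4))^3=(9)(0 8 6 3 5)(1 4)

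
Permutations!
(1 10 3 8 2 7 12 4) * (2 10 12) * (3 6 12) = (1 3 8 10 6 12 4)(2 7) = [0, 3, 7, 8, 1, 5, 12, 2, 10, 9, 6, 11, 4]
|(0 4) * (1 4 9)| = |(0 9 1 4)| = 4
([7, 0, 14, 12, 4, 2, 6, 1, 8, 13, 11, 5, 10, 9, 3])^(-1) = (0 1 7)(2 5 11 10 12 3 14)(9 13)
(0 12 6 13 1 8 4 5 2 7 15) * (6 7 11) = [12, 8, 11, 3, 5, 2, 13, 15, 4, 9, 10, 6, 7, 1, 14, 0] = (0 12 7 15)(1 8 4 5 2 11 6 13)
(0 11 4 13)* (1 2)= (0 11 4 13)(1 2)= [11, 2, 1, 3, 13, 5, 6, 7, 8, 9, 10, 4, 12, 0]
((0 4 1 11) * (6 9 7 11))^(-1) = (0 11 7 9 6 1 4)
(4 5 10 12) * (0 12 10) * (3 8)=(0 12 4 5)(3 8)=[12, 1, 2, 8, 5, 0, 6, 7, 3, 9, 10, 11, 4]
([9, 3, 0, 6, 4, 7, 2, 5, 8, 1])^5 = (0 2 6 3 1 9)(5 7)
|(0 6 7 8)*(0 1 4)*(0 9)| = 7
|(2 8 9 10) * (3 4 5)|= 12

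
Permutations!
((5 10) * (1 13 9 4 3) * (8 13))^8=(1 13 4)(3 8 9)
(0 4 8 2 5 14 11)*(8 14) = [4, 1, 5, 3, 14, 8, 6, 7, 2, 9, 10, 0, 12, 13, 11] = (0 4 14 11)(2 5 8)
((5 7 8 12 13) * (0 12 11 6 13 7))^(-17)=(0 5 13 6 11 8 7 12)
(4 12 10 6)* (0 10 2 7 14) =(0 10 6 4 12 2 7 14) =[10, 1, 7, 3, 12, 5, 4, 14, 8, 9, 6, 11, 2, 13, 0]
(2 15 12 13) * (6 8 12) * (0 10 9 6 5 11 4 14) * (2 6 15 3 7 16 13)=[10, 1, 3, 7, 14, 11, 8, 16, 12, 15, 9, 4, 2, 6, 0, 5, 13]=(0 10 9 15 5 11 4 14)(2 3 7 16 13 6 8 12)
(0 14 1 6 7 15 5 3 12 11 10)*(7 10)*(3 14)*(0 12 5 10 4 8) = (0 3 5 14 1 6 4 8)(7 15 10 12 11) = [3, 6, 2, 5, 8, 14, 4, 15, 0, 9, 12, 7, 11, 13, 1, 10]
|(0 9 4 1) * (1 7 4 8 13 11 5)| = 14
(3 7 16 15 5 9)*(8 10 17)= (3 7 16 15 5 9)(8 10 17)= [0, 1, 2, 7, 4, 9, 6, 16, 10, 3, 17, 11, 12, 13, 14, 5, 15, 8]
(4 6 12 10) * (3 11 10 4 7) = (3 11 10 7)(4 6 12) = [0, 1, 2, 11, 6, 5, 12, 3, 8, 9, 7, 10, 4]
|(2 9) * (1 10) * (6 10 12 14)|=|(1 12 14 6 10)(2 9)|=10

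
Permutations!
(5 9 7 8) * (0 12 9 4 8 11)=(0 12 9 7 11)(4 8 5)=[12, 1, 2, 3, 8, 4, 6, 11, 5, 7, 10, 0, 9]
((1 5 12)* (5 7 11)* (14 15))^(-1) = (1 12 5 11 7)(14 15)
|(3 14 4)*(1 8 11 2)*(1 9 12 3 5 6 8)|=10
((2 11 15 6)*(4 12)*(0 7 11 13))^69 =(0 13 2 6 15 11 7)(4 12)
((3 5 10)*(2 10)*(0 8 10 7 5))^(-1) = ((0 8 10 3)(2 7 5))^(-1) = (0 3 10 8)(2 5 7)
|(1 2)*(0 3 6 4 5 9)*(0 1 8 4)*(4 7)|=|(0 3 6)(1 2 8 7 4 5 9)|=21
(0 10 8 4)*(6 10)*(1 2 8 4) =(0 6 10 4)(1 2 8) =[6, 2, 8, 3, 0, 5, 10, 7, 1, 9, 4]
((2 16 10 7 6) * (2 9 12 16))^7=(6 9 12 16 10 7)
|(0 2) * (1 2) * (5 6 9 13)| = |(0 1 2)(5 6 9 13)| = 12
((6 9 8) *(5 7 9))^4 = (5 6 8 9 7)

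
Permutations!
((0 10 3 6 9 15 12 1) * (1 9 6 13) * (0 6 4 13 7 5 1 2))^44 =((0 10 3 7 5 1 6 4 13 2)(9 15 12))^44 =(0 5 13 3 6)(1 2 7 4 10)(9 12 15)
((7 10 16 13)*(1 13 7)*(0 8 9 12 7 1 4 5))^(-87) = (0 8 9 12 7 10 16 1 13 4 5)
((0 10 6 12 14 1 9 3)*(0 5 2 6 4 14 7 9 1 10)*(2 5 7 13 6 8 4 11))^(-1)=(2 11 10 14 4 8)(3 9 7)(6 13 12)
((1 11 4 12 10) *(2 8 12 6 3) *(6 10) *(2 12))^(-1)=(1 10 4 11)(2 8)(3 6 12)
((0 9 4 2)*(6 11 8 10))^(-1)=(0 2 4 9)(6 10 8 11)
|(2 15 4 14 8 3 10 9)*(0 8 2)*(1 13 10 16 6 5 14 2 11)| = 12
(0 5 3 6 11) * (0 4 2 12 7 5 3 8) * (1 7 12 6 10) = (12)(0 3 10 1 7 5 8)(2 6 11 4) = [3, 7, 6, 10, 2, 8, 11, 5, 0, 9, 1, 4, 12]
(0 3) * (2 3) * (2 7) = (0 7 2 3) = [7, 1, 3, 0, 4, 5, 6, 2]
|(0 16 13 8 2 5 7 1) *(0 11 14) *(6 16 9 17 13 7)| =13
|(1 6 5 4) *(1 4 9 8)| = 5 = |(1 6 5 9 8)|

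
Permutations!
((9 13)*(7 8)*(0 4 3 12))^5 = ((0 4 3 12)(7 8)(9 13))^5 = (0 4 3 12)(7 8)(9 13)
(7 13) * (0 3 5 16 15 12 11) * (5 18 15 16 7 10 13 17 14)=(0 3 18 15 12 11)(5 7 17 14)(10 13)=[3, 1, 2, 18, 4, 7, 6, 17, 8, 9, 13, 0, 11, 10, 5, 12, 16, 14, 15]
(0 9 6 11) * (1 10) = [9, 10, 2, 3, 4, 5, 11, 7, 8, 6, 1, 0] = (0 9 6 11)(1 10)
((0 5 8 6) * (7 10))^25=((0 5 8 6)(7 10))^25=(0 5 8 6)(7 10)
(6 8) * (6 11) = [0, 1, 2, 3, 4, 5, 8, 7, 11, 9, 10, 6] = (6 8 11)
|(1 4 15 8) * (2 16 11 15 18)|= 8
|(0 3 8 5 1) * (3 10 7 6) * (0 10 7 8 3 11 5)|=8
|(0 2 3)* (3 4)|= 4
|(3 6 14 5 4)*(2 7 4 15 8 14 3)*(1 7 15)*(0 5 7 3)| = |(0 5 1 3 6)(2 15 8 14 7 4)| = 30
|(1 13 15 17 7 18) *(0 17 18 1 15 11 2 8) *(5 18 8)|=|(0 17 7 1 13 11 2 5 18 15 8)|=11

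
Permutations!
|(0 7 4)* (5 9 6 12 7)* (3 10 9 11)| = 10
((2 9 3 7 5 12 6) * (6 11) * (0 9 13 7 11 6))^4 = ((0 9 3 11)(2 13 7 5 12 6))^4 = (2 12 7)(5 13 6)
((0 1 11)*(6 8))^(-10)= ((0 1 11)(6 8))^(-10)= (0 11 1)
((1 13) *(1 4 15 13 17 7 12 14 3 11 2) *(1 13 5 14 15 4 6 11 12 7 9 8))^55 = ((1 17 9 8)(2 13 6 11)(3 12 15 5 14))^55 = (1 8 9 17)(2 11 6 13)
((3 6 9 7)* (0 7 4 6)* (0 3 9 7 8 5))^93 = (4 6 7 9)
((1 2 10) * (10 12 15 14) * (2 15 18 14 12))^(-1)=(1 10 14 18 12 15)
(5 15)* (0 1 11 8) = (0 1 11 8)(5 15) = [1, 11, 2, 3, 4, 15, 6, 7, 0, 9, 10, 8, 12, 13, 14, 5]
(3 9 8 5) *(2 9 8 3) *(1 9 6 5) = (1 9 3 8)(2 6 5) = [0, 9, 6, 8, 4, 2, 5, 7, 1, 3]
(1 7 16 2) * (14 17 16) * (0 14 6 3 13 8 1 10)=(0 14 17 16 2 10)(1 7 6 3 13 8)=[14, 7, 10, 13, 4, 5, 3, 6, 1, 9, 0, 11, 12, 8, 17, 15, 2, 16]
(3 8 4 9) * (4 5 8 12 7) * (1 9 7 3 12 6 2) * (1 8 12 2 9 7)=(1 7 4)(2 8 5 12 3 6 9)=[0, 7, 8, 6, 1, 12, 9, 4, 5, 2, 10, 11, 3]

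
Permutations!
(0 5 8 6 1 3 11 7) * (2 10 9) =(0 5 8 6 1 3 11 7)(2 10 9) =[5, 3, 10, 11, 4, 8, 1, 0, 6, 2, 9, 7]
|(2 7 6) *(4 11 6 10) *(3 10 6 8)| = |(2 7 6)(3 10 4 11 8)| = 15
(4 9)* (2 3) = (2 3)(4 9) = [0, 1, 3, 2, 9, 5, 6, 7, 8, 4]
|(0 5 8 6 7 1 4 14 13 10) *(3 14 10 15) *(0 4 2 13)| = 22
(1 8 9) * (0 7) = (0 7)(1 8 9) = [7, 8, 2, 3, 4, 5, 6, 0, 9, 1]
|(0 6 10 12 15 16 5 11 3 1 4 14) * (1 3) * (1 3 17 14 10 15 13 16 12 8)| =44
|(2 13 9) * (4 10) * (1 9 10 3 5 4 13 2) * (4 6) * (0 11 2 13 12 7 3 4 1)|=12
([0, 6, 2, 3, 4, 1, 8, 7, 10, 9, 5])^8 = [0, 10, 2, 3, 4, 8, 5, 7, 1, 9, 6]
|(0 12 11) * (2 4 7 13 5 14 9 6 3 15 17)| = |(0 12 11)(2 4 7 13 5 14 9 6 3 15 17)| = 33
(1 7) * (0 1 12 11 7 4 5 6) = (0 1 4 5 6)(7 12 11) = [1, 4, 2, 3, 5, 6, 0, 12, 8, 9, 10, 7, 11]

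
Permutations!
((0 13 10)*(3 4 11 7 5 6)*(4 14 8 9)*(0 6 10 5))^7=(0 8 5 4 6 7 14 13 9 10 11 3)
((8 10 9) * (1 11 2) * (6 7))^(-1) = ((1 11 2)(6 7)(8 10 9))^(-1) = (1 2 11)(6 7)(8 9 10)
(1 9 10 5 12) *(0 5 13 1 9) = [5, 0, 2, 3, 4, 12, 6, 7, 8, 10, 13, 11, 9, 1] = (0 5 12 9 10 13 1)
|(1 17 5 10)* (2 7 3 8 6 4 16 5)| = 11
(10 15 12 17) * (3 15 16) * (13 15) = (3 13 15 12 17 10 16) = [0, 1, 2, 13, 4, 5, 6, 7, 8, 9, 16, 11, 17, 15, 14, 12, 3, 10]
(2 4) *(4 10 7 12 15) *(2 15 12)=[0, 1, 10, 3, 15, 5, 6, 2, 8, 9, 7, 11, 12, 13, 14, 4]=(2 10 7)(4 15)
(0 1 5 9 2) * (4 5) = (0 1 4 5 9 2) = [1, 4, 0, 3, 5, 9, 6, 7, 8, 2]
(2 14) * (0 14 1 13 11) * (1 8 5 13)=(0 14 2 8 5 13 11)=[14, 1, 8, 3, 4, 13, 6, 7, 5, 9, 10, 0, 12, 11, 2]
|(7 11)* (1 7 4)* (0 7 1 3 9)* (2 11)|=|(0 7 2 11 4 3 9)|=7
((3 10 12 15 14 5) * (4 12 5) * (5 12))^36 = (3 10 12 15 14 4 5)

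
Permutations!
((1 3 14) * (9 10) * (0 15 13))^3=(15)(9 10)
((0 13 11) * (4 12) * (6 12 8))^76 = ((0 13 11)(4 8 6 12))^76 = (0 13 11)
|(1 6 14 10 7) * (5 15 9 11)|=20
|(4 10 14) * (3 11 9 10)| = |(3 11 9 10 14 4)| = 6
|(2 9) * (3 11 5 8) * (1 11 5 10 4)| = 12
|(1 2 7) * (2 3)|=4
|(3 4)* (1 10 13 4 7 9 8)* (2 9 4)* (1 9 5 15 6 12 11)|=|(1 10 13 2 5 15 6 12 11)(3 7 4)(8 9)|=18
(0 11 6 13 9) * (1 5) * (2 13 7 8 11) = (0 2 13 9)(1 5)(6 7 8 11) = [2, 5, 13, 3, 4, 1, 7, 8, 11, 0, 10, 6, 12, 9]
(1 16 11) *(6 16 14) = (1 14 6 16 11) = [0, 14, 2, 3, 4, 5, 16, 7, 8, 9, 10, 1, 12, 13, 6, 15, 11]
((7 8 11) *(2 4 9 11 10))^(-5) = (2 9 7 10 4 11 8)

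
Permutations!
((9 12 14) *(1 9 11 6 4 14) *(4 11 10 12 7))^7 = (14)(6 11)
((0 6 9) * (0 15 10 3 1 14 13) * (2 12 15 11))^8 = (0 3 2)(1 12 6)(9 14 15)(10 11 13)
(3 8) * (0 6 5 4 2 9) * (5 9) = [6, 1, 5, 8, 2, 4, 9, 7, 3, 0] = (0 6 9)(2 5 4)(3 8)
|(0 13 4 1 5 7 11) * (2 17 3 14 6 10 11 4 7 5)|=12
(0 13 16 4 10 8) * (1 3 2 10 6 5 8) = (0 13 16 4 6 5 8)(1 3 2 10) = [13, 3, 10, 2, 6, 8, 5, 7, 0, 9, 1, 11, 12, 16, 14, 15, 4]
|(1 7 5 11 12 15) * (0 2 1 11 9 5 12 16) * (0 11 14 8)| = 8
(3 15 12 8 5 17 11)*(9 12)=(3 15 9 12 8 5 17 11)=[0, 1, 2, 15, 4, 17, 6, 7, 5, 12, 10, 3, 8, 13, 14, 9, 16, 11]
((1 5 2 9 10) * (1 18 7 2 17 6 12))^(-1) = (1 12 6 17 5)(2 7 18 10 9)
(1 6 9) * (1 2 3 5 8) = [0, 6, 3, 5, 4, 8, 9, 7, 1, 2] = (1 6 9 2 3 5 8)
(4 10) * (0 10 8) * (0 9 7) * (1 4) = (0 10 1 4 8 9 7) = [10, 4, 2, 3, 8, 5, 6, 0, 9, 7, 1]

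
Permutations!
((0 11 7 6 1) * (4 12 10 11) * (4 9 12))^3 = ((0 9 12 10 11 7 6 1))^3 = (0 10 6 9 11 1 12 7)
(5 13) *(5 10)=[0, 1, 2, 3, 4, 13, 6, 7, 8, 9, 5, 11, 12, 10]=(5 13 10)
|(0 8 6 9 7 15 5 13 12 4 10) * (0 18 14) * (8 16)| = |(0 16 8 6 9 7 15 5 13 12 4 10 18 14)| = 14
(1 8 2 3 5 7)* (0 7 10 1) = (0 7)(1 8 2 3 5 10) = [7, 8, 3, 5, 4, 10, 6, 0, 2, 9, 1]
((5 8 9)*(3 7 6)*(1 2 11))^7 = (1 2 11)(3 7 6)(5 8 9)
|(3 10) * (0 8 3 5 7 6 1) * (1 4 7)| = |(0 8 3 10 5 1)(4 7 6)| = 6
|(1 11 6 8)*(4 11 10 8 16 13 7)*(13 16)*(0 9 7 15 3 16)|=30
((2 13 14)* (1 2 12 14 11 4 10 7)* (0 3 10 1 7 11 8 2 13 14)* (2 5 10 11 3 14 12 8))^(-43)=(0 3 2 5 1 14 11 12 10 13 8 4)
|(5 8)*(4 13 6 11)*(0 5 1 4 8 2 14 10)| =30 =|(0 5 2 14 10)(1 4 13 6 11 8)|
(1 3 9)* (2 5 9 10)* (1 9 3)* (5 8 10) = (2 8 10)(3 5) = [0, 1, 8, 5, 4, 3, 6, 7, 10, 9, 2]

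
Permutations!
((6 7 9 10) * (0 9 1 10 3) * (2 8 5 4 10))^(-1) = (0 3 9)(1 7 6 10 4 5 8 2)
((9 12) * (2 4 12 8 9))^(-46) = (2 12 4)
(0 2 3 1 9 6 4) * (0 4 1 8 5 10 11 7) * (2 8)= [8, 9, 3, 2, 4, 10, 1, 0, 5, 6, 11, 7]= (0 8 5 10 11 7)(1 9 6)(2 3)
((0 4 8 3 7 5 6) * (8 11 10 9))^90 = ((0 4 11 10 9 8 3 7 5 6))^90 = (11)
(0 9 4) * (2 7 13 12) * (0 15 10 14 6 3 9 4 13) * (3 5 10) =[4, 1, 7, 9, 15, 10, 5, 0, 8, 13, 14, 11, 2, 12, 6, 3] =(0 4 15 3 9 13 12 2 7)(5 10 14 6)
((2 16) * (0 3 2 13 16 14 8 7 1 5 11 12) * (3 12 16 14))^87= (0 12)(1 7 8 14 13 16 11 5)(2 3)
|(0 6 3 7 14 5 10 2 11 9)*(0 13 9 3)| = |(0 6)(2 11 3 7 14 5 10)(9 13)| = 14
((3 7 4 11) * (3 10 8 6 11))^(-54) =((3 7 4)(6 11 10 8))^(-54) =(6 10)(8 11)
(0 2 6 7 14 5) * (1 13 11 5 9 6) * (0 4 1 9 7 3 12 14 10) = (0 2 9 6 3 12 14 7 10)(1 13 11 5 4) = [2, 13, 9, 12, 1, 4, 3, 10, 8, 6, 0, 5, 14, 11, 7]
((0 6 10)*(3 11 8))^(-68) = (0 6 10)(3 11 8)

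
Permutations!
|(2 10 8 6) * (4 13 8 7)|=7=|(2 10 7 4 13 8 6)|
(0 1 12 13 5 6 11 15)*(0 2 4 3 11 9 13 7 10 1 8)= [8, 12, 4, 11, 3, 6, 9, 10, 0, 13, 1, 15, 7, 5, 14, 2]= (0 8)(1 12 7 10)(2 4 3 11 15)(5 6 9 13)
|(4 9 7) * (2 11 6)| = 3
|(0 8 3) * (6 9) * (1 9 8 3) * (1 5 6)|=|(0 3)(1 9)(5 6 8)|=6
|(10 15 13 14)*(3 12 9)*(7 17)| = |(3 12 9)(7 17)(10 15 13 14)| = 12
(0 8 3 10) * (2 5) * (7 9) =(0 8 3 10)(2 5)(7 9) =[8, 1, 5, 10, 4, 2, 6, 9, 3, 7, 0]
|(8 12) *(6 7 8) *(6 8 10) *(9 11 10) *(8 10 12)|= 6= |(6 7 9 11 12 10)|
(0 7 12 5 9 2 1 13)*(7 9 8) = (0 9 2 1 13)(5 8 7 12) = [9, 13, 1, 3, 4, 8, 6, 12, 7, 2, 10, 11, 5, 0]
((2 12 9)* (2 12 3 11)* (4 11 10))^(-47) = (2 4 3 11 10)(9 12) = ((2 3 10 4 11)(9 12))^(-47)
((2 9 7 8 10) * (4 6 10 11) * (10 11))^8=(2 8 9 10 7)(4 11 6)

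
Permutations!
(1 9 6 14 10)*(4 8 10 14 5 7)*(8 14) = (1 9 6 5 7 4 14 8 10) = [0, 9, 2, 3, 14, 7, 5, 4, 10, 6, 1, 11, 12, 13, 8]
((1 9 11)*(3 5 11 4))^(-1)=((1 9 4 3 5 11))^(-1)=(1 11 5 3 4 9)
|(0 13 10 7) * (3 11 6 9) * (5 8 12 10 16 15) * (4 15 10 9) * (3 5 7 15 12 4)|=|(0 13 16 10 15 7)(3 11 6)(4 12 9 5 8)|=30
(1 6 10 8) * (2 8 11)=(1 6 10 11 2 8)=[0, 6, 8, 3, 4, 5, 10, 7, 1, 9, 11, 2]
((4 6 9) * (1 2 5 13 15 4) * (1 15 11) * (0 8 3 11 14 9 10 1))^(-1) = ((0 8 3 11)(1 2 5 13 14 9 15 4 6 10))^(-1) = (0 11 3 8)(1 10 6 4 15 9 14 13 5 2)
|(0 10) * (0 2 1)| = |(0 10 2 1)| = 4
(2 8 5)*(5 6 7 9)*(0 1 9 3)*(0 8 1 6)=[6, 9, 1, 8, 4, 2, 7, 3, 0, 5]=(0 6 7 3 8)(1 9 5 2)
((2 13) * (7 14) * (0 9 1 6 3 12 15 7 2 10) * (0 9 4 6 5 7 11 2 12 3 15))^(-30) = (0 14 5 9 13 11 6)(1 10 2 15 4 12 7)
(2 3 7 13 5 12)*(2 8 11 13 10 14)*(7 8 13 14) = (2 3 8 11 14)(5 12 13)(7 10) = [0, 1, 3, 8, 4, 12, 6, 10, 11, 9, 7, 14, 13, 5, 2]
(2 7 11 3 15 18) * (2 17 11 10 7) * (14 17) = (3 15 18 14 17 11)(7 10) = [0, 1, 2, 15, 4, 5, 6, 10, 8, 9, 7, 3, 12, 13, 17, 18, 16, 11, 14]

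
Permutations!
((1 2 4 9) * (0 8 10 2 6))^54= ((0 8 10 2 4 9 1 6))^54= (0 1 4 10)(2 8 6 9)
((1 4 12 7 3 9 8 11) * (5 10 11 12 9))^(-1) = ((1 4 9 8 12 7 3 5 10 11))^(-1) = (1 11 10 5 3 7 12 8 9 4)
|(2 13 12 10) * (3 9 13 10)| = 4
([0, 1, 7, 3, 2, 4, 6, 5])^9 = (2 7 5 4)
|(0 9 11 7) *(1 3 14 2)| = 4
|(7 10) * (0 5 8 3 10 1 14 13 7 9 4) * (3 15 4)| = 60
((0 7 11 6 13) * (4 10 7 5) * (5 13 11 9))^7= ((0 13)(4 10 7 9 5)(6 11))^7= (0 13)(4 7 5 10 9)(6 11)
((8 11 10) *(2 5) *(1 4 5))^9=(11)(1 4 5 2)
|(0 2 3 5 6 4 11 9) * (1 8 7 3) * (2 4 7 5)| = 28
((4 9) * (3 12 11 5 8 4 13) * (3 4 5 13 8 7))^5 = ((3 12 11 13 4 9 8 5 7))^5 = (3 9 12 8 11 5 13 7 4)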